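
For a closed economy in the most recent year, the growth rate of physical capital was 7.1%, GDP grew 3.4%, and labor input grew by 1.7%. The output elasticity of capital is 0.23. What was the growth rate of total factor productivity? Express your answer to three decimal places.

Labor's share = 1 − 0.23 = 0.77.
Physical capital: 0.23 × 7.1 = 1.633 pp.
Labor input: 0.77 × 1.7 = 1.309 pp.
TFP growth = 3.4 − 2.942 = 0.458%.

Total factor productivity growth was 0.458%.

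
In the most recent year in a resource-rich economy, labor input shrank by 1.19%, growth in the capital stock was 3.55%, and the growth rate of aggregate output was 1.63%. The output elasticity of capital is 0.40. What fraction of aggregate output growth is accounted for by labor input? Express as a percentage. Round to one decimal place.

Labor's share = 1 − 0.4 = 0.6.
Labor input contributed 0.6 × (-1.19) = -0.714 pp.
Share of growth = -0.714 / 1.63 × 100 = -43.804%.

-43.8%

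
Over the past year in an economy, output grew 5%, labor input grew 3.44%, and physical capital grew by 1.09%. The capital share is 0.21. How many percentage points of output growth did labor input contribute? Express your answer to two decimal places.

Labor's share = 1 − 0.21 = 0.79.
Contribution = share × growth = 0.79 × 3.44 = 2.7176 pp.

2.72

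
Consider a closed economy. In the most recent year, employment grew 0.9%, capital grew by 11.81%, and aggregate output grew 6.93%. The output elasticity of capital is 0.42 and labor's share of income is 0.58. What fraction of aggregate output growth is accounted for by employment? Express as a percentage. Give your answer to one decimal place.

Labor's share = 1 − 0.42 = 0.58.
Employment contributed 0.58 × 0.9 = 0.522 pp.
Share of growth = 0.522 / 6.93 × 100 = 7.532%.

Employment accounted for 7.5% of growth.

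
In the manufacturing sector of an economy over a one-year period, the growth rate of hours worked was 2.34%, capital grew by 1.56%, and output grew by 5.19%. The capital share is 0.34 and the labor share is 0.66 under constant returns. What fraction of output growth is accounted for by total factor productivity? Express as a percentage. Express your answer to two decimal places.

60.02%

Labor's share = 1 − 0.34 = 0.66.
Capital: 0.34 × 1.56 = 0.5304 pp.
Hours worked: 0.66 × 2.34 = 1.5444 pp.
TFP growth = 5.19 − 2.0748 = 3.1152%.
TFP share of growth = 3.1152 / 5.19 × 100 = 60.0231%.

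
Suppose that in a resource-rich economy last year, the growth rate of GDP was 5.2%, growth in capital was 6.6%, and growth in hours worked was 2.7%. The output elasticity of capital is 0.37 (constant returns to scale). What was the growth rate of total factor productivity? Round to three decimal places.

Total factor productivity growth was 1.057%.

Labor's share = 1 − 0.37 = 0.63.
Capital: 0.37 × 6.6 = 2.442 pp.
Hours worked: 0.63 × 2.7 = 1.701 pp.
TFP growth = 5.2 − 4.143 = 1.057%.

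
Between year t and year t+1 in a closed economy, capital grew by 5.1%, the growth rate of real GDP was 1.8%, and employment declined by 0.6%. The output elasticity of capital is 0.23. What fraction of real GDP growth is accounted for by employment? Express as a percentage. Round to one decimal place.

Employment accounted for -25.7% of growth.

Labor's share = 1 − 0.23 = 0.77.
Employment contributed 0.77 × (-0.6) = -0.462 pp.
Share of growth = -0.462 / 1.8 × 100 = -25.667%.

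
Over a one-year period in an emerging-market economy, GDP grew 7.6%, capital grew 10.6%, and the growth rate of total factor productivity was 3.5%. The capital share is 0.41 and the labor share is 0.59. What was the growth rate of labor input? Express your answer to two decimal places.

Labor's share = 1 − 0.41 = 0.59.
gY = gA + 0.41×10.6 + 0.59×g.
0.59×g = 7.6 − 3.5 − 4.346 = -0.246.
g = -0.246 / 0.59 = -0.4169%.

-0.42%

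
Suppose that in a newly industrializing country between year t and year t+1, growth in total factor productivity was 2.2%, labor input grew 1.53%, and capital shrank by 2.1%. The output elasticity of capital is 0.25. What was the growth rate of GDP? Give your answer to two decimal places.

GDP growth was 2.82%.

Labor's share = 1 − 0.25 = 0.75.
Capital: 0.25 × (-2.1) = -0.525 pp.
Labor input: 0.75 × 1.53 = 1.1475 pp.
Output growth = 2.2 + 0.6225 = 2.8225%.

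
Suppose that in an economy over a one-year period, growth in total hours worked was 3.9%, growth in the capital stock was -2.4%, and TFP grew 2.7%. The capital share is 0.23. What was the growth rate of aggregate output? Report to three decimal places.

5.151%

Labor's share = 1 − 0.23 = 0.77.
The capital stock: 0.23 × (-2.4) = -0.552 pp.
Total hours worked: 0.77 × 3.9 = 3.003 pp.
Output growth = 2.7 + 2.451 = 5.151%.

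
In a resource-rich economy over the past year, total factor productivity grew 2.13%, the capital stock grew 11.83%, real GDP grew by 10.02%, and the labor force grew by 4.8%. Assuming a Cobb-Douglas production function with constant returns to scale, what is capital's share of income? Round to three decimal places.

0.440

gY = gA + α·gK + (1−α)·gL, so gY − gA − gL = α(gK − gL).
10.02 − 2.13 − 4.8 = α × (11.83 − 4.8).
3.09 = 7.03 α, so α = 0.43954.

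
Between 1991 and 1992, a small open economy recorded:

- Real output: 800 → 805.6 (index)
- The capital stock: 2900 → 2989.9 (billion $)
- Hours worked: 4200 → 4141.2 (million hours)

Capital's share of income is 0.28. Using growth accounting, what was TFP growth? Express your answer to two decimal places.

TFP grew 0.84%.

Real output growth = (805.6 − 800) / 800 = 0.7%.
The capital stock growth = (2989.9 − 2900) / 2900 = 3.1%.
Hours worked growth = (4141.2 − 4200) / 4200 = -1.4%.
Labor's share = 1 − 0.28 = 0.72.
The capital stock: 0.28 × 3.1 = 0.868 pp.
Hours worked: 0.72 × (-1.4) = -1.008 pp.
TFP growth = 0.7 + 0.14 = 0.84%.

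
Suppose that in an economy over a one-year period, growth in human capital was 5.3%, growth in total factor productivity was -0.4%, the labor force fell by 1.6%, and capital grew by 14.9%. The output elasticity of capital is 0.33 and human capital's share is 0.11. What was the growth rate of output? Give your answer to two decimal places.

4.20%

Labor's share = 1 − 0.33 − 0.11 = 0.56.
Capital: 0.33 × 14.9 = 4.917 pp.
Human capital: 0.11 × 5.3 = 0.583 pp.
The labor force: 0.56 × (-1.6) = -0.896 pp.
Output growth = -0.4 + 4.604 = 4.204%.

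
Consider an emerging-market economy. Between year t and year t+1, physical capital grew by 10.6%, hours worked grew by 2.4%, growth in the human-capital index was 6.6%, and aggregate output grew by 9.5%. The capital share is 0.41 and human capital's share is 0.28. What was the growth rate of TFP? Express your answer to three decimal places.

2.562%

Labor's share = 1 − 0.41 − 0.28 = 0.31.
Physical capital: 0.41 × 10.6 = 4.346 pp.
The human-capital index: 0.28 × 6.6 = 1.848 pp.
Hours worked: 0.31 × 2.4 = 0.744 pp.
TFP growth = 9.5 − 6.938 = 2.562%.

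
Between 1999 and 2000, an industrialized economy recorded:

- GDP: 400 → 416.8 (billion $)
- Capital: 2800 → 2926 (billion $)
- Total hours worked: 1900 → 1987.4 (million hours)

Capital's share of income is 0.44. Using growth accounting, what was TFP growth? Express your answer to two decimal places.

GDP growth = (416.8 − 400) / 400 = 4.2%.
Capital growth = (2926 − 2800) / 2800 = 4.5%.
Total hours worked growth = (1987.4 − 1900) / 1900 = 4.6%.
Labor's share = 1 − 0.44 = 0.56.
Capital: 0.44 × 4.5 = 1.98 pp.
Total hours worked: 0.56 × 4.6 = 2.576 pp.
TFP growth = 4.2 − 4.556 = -0.356%.

-0.36%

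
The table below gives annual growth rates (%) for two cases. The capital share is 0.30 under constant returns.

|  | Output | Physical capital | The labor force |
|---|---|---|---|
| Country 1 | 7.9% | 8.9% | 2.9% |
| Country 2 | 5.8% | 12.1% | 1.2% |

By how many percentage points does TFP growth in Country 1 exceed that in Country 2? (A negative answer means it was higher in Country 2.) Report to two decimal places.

Labor's share = 1 − 0.3 = 0.7.
Country 1: TFP = 7.9 − 2.67 − 2.03 = 3.2%.
Country 2: TFP = 5.8 − 3.63 − 0.84 = 1.33%.
Difference = 3.2 − (1.33) = 1.87 pp.

1.87 percentage points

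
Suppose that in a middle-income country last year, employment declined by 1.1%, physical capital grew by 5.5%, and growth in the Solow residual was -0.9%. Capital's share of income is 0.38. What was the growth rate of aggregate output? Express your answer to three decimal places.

0.508%

Labor's share = 1 − 0.38 = 0.62.
Physical capital: 0.38 × 5.5 = 2.09 pp.
Employment: 0.62 × (-1.1) = -0.682 pp.
Output growth = -0.9 + 1.408 = 0.508%.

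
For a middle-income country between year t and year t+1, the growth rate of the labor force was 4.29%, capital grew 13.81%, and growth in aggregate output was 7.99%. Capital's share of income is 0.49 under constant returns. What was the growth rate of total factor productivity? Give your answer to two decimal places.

-0.96%

Labor's share = 1 − 0.49 = 0.51.
Capital: 0.49 × 13.81 = 6.7669 pp.
The labor force: 0.51 × 4.29 = 2.1879 pp.
TFP growth = 7.99 − 8.9548 = -0.9648%.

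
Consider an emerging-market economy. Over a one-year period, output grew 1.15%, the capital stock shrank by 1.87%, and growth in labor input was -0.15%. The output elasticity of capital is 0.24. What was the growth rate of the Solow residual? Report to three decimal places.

1.713%

Labor's share = 1 − 0.24 = 0.76.
The capital stock: 0.24 × (-1.87) = -0.4488 pp.
Labor input: 0.76 × (-0.15) = -0.114 pp.
TFP growth = 1.15 + 0.5628 = 1.7128%.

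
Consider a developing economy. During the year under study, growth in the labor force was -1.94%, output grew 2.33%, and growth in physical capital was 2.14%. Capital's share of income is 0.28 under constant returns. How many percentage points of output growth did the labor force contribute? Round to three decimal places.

-1.397 pp

Labor's share = 1 − 0.28 = 0.72.
Contribution = share × growth = 0.72 × (-1.94) = -1.3968 pp.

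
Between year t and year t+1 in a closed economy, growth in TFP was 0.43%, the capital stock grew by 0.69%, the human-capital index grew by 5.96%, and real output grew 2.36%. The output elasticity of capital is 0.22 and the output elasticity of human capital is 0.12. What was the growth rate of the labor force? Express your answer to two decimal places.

Labor's share = 1 − 0.22 − 0.12 = 0.66.
gY = gA + 0.22×0.69 + 0.12×5.96 + 0.66×g.
0.66×g = 2.36 − 0.43 − 0.867 = 1.063.
g = 1.063 / 0.66 = 1.6106%.

The labor force growth was 1.61%.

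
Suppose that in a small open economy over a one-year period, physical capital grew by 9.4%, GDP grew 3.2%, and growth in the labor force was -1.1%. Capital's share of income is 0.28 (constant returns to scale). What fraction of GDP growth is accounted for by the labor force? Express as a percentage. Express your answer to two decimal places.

The labor force accounted for -24.75% of growth.

Labor's share = 1 − 0.28 = 0.72.
The labor force contributed 0.72 × (-1.1) = -0.792 pp.
Share of growth = -0.792 / 3.2 × 100 = -24.75%.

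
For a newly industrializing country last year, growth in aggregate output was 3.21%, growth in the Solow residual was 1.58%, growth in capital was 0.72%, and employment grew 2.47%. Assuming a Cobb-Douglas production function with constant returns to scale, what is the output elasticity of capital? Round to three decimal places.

gY = gA + α·gK + (1−α)·gL, so gY − gA − gL = α(gK − gL).
3.21 − 1.58 − 2.47 = α × (0.72 − 2.47).
-0.84 = -1.75 α, so α = 0.48.

The output elasticity of capital is 0.480.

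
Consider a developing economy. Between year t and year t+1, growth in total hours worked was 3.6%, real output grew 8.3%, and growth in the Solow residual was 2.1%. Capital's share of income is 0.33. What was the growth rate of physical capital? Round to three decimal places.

11.479%

Labor's share = 1 − 0.33 = 0.67.
gY = gA + 0.67×3.6 + 0.33×g.
0.33×g = 8.3 − 2.1 − 2.412 = 3.788.
g = 3.788 / 0.33 = 11.47879%.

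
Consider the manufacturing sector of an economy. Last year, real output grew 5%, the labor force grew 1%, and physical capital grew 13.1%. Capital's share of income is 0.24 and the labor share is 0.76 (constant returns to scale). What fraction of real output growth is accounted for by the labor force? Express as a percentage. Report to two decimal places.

Labor's share = 1 − 0.24 = 0.76.
The labor force contributed 0.76 × 1 = 0.76 pp.
Share of growth = 0.76 / 5 × 100 = 15.2%.

15.20%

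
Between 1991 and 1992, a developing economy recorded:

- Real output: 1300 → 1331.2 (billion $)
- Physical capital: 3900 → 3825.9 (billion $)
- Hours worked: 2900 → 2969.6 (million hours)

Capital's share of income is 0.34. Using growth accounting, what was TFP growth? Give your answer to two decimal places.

Real output growth = (1331.2 − 1300) / 1300 = 2.4%.
Physical capital growth = (3825.9 − 3900) / 3900 = -1.9%.
Hours worked growth = (2969.6 − 2900) / 2900 = 2.4%.
Labor's share = 1 − 0.34 = 0.66.
Physical capital: 0.34 × (-1.9) = -0.646 pp.
Hours worked: 0.66 × 2.4 = 1.584 pp.
TFP growth = 2.4 − 0.938 = 1.462%.

1.46%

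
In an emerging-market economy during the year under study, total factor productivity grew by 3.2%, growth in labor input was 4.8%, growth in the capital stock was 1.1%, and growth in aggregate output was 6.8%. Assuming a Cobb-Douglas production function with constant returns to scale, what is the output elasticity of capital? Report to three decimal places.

0.324

gY = gA + α·gK + (1−α)·gL, so gY − gA − gL = α(gK − gL).
6.8 − 3.2 − 4.8 = α × (1.1 − 4.8).
-1.2 = -3.7 α, so α = 0.32432.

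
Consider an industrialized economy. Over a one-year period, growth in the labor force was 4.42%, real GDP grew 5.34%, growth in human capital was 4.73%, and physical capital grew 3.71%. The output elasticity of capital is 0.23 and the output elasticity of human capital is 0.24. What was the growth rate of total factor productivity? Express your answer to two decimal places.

Labor's share = 1 − 0.23 − 0.24 = 0.53.
Physical capital: 0.23 × 3.71 = 0.8533 pp.
Human capital: 0.24 × 4.73 = 1.1352 pp.
The labor force: 0.53 × 4.42 = 2.3426 pp.
TFP growth = 5.34 − 4.3311 = 1.0089%.

Total factor productivity growth was 1.01%.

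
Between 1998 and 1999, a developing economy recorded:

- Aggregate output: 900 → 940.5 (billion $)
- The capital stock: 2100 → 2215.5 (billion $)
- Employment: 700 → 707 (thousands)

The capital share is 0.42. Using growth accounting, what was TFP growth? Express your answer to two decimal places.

TFP grew 1.61%.

Aggregate output growth = (940.5 − 900) / 900 = 4.5%.
The capital stock growth = (2215.5 − 2100) / 2100 = 5.5%.
Employment growth = (707 − 700) / 700 = 1%.
Labor's share = 1 − 0.42 = 0.58.
The capital stock: 0.42 × 5.5 = 2.31 pp.
Employment: 0.58 × 1 = 0.58 pp.
TFP growth = 4.5 − 2.89 = 1.61%.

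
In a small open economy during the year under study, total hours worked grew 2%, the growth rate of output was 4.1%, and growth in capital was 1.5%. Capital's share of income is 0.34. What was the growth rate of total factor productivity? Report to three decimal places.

2.270%

Labor's share = 1 − 0.34 = 0.66.
Capital: 0.34 × 1.5 = 0.51 pp.
Total hours worked: 0.66 × 2 = 1.32 pp.
TFP growth = 4.1 − 1.83 = 2.27%.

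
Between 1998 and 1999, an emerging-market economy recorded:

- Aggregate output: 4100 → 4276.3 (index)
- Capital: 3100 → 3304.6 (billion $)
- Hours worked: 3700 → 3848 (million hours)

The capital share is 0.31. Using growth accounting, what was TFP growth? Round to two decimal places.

Aggregate output growth = (4276.3 − 4100) / 4100 = 4.3%.
Capital growth = (3304.6 − 3100) / 3100 = 6.6%.
Hours worked growth = (3848 − 3700) / 3700 = 4%.
Labor's share = 1 − 0.31 = 0.69.
Capital: 0.31 × 6.6 = 2.046 pp.
Hours worked: 0.69 × 4 = 2.76 pp.
TFP growth = 4.3 − 4.806 = -0.506%.

-0.51%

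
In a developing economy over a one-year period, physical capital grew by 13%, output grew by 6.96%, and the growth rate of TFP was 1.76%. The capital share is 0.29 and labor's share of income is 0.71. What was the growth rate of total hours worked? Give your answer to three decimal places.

Total hours worked grew 2.014%.

Labor's share = 1 − 0.29 = 0.71.
gY = gA + 0.29×13 + 0.71×g.
0.71×g = 6.96 − 1.76 − 3.77 = 1.43.
g = 1.43 / 0.71 = 2.01408%.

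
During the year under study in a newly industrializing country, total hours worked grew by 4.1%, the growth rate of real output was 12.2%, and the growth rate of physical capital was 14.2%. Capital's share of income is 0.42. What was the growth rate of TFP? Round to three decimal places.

3.858%

Labor's share = 1 − 0.42 = 0.58.
Physical capital: 0.42 × 14.2 = 5.964 pp.
Total hours worked: 0.58 × 4.1 = 2.378 pp.
TFP growth = 12.2 − 8.342 = 3.858%.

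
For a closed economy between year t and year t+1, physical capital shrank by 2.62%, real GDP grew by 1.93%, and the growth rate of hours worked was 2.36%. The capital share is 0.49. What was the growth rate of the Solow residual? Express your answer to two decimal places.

The Solow residual growth was 2.01%.

Labor's share = 1 − 0.49 = 0.51.
Physical capital: 0.49 × (-2.62) = -1.2838 pp.
Hours worked: 0.51 × 2.36 = 1.2036 pp.
TFP growth = 1.93 + 0.0802 = 2.0102%.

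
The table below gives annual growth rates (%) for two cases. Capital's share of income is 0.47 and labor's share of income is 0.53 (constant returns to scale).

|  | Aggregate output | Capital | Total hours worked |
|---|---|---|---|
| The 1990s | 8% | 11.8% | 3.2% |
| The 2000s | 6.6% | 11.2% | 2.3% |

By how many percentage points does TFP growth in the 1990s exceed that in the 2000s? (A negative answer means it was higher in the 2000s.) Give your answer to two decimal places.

Labor's share = 1 − 0.47 = 0.53.
The 1990s: TFP = 8 − 5.546 − 1.696 = 0.758%.
The 2000s: TFP = 6.6 − 5.264 − 1.219 = 0.117%.
Difference = 0.758 − (0.117) = 0.641 pp.

0.64 percentage points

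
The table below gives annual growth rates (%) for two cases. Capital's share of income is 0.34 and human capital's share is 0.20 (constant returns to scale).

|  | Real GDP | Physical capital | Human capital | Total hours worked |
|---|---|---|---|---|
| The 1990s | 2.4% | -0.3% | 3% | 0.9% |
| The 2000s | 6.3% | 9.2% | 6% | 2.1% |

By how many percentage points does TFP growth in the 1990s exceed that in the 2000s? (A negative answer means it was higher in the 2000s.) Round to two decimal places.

0.48 percentage points

Labor's share = 1 − 0.34 − 0.2 = 0.46.
The 1990s: TFP = 2.4 + 0.102 − 0.6 − 0.414 = 1.488%.
The 2000s: TFP = 6.3 − 3.128 − 1.2 − 0.966 = 1.006%.
Difference = 1.488 − (1.006) = 0.482 pp.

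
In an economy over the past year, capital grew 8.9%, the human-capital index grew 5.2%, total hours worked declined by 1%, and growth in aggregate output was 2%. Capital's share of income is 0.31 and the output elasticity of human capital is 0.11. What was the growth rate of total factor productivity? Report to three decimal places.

Labor's share = 1 − 0.31 − 0.11 = 0.58.
Capital: 0.31 × 8.9 = 2.759 pp.
The human-capital index: 0.11 × 5.2 = 0.572 pp.
Total hours worked: 0.58 × (-1) = -0.58 pp.
TFP growth = 2 − 2.751 = -0.751%.

-0.751%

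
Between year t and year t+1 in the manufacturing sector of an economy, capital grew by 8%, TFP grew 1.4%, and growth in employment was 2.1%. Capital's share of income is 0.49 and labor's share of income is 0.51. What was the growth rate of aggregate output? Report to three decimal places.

Labor's share = 1 − 0.49 = 0.51.
Capital: 0.49 × 8 = 3.92 pp.
Employment: 0.51 × 2.1 = 1.071 pp.
Output growth = 1.4 + 4.991 = 6.391%.

6.391%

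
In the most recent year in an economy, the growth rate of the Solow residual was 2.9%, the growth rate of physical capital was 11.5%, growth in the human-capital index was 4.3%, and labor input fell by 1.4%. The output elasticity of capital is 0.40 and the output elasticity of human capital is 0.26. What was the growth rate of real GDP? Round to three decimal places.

Labor's share = 1 − 0.4 − 0.26 = 0.34.
Physical capital: 0.4 × 11.5 = 4.6 pp.
The human-capital index: 0.26 × 4.3 = 1.118 pp.
Labor input: 0.34 × (-1.4) = -0.476 pp.
Output growth = 2.9 + 5.242 = 8.142%.

8.142%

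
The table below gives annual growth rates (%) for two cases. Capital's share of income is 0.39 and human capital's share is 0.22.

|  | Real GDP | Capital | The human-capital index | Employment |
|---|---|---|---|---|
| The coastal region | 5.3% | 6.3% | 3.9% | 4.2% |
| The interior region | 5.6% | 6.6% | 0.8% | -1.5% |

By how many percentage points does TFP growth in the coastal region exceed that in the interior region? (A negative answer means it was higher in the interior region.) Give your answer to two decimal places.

-3.09 percentage points

Labor's share = 1 − 0.39 − 0.22 = 0.39.
The coastal region: TFP = 5.3 − 2.457 − 0.858 − 1.638 = 0.347%.
The interior region: TFP = 5.6 − 2.574 − 0.176 + 0.585 = 3.435%.
Difference = 0.347 − (3.435) = -3.088 pp.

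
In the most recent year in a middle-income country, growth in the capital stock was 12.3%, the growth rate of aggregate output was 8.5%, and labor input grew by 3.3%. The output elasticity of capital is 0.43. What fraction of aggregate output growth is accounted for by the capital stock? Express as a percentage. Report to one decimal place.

The capital stock contributed 0.43 × 12.3 = 5.289 pp.
Share of growth = 5.289 / 8.5 × 100 = 62.224%.

62.2%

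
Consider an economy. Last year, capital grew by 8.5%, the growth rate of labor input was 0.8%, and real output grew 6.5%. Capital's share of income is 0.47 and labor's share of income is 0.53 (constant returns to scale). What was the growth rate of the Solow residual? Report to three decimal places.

2.081%

Labor's share = 1 − 0.47 = 0.53.
Capital: 0.47 × 8.5 = 3.995 pp.
Labor input: 0.53 × 0.8 = 0.424 pp.
TFP growth = 6.5 − 4.419 = 2.081%.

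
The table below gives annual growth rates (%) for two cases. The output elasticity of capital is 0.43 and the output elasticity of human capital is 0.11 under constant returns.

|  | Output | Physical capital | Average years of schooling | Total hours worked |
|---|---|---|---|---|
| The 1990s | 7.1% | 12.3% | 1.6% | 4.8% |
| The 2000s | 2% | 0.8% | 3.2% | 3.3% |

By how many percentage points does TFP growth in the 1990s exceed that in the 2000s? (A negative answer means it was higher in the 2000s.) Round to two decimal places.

-0.36 percentage points

Labor's share = 1 − 0.43 − 0.11 = 0.46.
The 1990s: TFP = 7.1 − 5.289 − 0.176 − 2.208 = -0.573%.
The 2000s: TFP = 2 − 0.344 − 0.352 − 1.518 = -0.214%.
Difference = -0.573 − (-0.214) = -0.359 pp.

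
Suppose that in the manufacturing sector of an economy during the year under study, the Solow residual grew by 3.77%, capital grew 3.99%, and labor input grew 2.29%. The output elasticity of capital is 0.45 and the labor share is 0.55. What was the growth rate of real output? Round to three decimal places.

6.825%

Labor's share = 1 − 0.45 = 0.55.
Capital: 0.45 × 3.99 = 1.7955 pp.
Labor input: 0.55 × 2.29 = 1.2595 pp.
Output growth = 3.77 + 3.055 = 6.825%.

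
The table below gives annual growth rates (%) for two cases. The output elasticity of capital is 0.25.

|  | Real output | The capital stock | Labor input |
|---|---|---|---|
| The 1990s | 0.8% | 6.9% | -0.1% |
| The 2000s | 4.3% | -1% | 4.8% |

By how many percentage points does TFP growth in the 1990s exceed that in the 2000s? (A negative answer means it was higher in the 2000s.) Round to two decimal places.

-1.80 percentage points

Labor's share = 1 − 0.25 = 0.75.
The 1990s: TFP = 0.8 − 1.725 + 0.075 = -0.85%.
The 2000s: TFP = 4.3 + 0.25 − 3.6 = 0.95%.
Difference = -0.85 − (0.95) = -1.8 pp.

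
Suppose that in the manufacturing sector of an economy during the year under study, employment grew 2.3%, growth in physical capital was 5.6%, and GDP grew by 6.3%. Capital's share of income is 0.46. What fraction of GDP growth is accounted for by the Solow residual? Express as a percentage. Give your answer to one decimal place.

39.4%

Labor's share = 1 − 0.46 = 0.54.
Physical capital: 0.46 × 5.6 = 2.576 pp.
Employment: 0.54 × 2.3 = 1.242 pp.
TFP growth = 6.3 − 3.818 = 2.482%.
TFP share of growth = 2.482 / 6.3 × 100 = 39.397%.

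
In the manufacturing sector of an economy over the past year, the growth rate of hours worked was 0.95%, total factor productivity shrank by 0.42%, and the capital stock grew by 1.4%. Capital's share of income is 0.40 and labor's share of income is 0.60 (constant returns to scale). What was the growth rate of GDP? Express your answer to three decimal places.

0.710%

Labor's share = 1 − 0.4 = 0.6.
The capital stock: 0.4 × 1.4 = 0.56 pp.
Hours worked: 0.6 × 0.95 = 0.57 pp.
Output growth = -0.42 + 1.13 = 0.71%.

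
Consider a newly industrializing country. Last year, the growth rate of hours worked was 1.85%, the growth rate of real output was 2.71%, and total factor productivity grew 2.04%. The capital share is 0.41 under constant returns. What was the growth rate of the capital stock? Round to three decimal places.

Labor's share = 1 − 0.41 = 0.59.
gY = gA + 0.59×1.85 + 0.41×g.
0.41×g = 2.71 − 2.04 − 1.0915 = -0.4215.
g = -0.4215 / 0.41 = -1.02805%.

-1.028%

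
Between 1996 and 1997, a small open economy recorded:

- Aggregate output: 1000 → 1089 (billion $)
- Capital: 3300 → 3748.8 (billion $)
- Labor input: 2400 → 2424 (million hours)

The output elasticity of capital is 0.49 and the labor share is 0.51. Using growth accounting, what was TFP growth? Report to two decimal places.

Aggregate output growth = (1089 − 1000) / 1000 = 8.9%.
Capital growth = (3748.8 − 3300) / 3300 = 13.6%.
Labor input growth = (2424 − 2400) / 2400 = 1%.
Labor's share = 1 − 0.49 = 0.51.
Capital: 0.49 × 13.6 = 6.664 pp.
Labor input: 0.51 × 1 = 0.51 pp.
TFP growth = 8.9 − 7.174 = 1.726%.

TFP grew 1.73%.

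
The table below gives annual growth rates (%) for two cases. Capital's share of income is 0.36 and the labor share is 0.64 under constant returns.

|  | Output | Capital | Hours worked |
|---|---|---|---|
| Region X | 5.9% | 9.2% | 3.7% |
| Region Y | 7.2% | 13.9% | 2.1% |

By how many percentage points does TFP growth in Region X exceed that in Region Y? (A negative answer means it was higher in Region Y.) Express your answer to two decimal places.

Labor's share = 1 − 0.36 = 0.64.
Region X: TFP = 5.9 − 3.312 − 2.368 = 0.22%.
Region Y: TFP = 7.2 − 5.004 − 1.344 = 0.852%.
Difference = 0.22 − (0.852) = -0.632 pp.

-0.63 percentage points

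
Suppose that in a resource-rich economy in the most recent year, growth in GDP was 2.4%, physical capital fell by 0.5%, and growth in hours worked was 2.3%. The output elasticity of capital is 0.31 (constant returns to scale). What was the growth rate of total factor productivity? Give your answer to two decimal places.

0.97%

Labor's share = 1 − 0.31 = 0.69.
Physical capital: 0.31 × (-0.5) = -0.155 pp.
Hours worked: 0.69 × 2.3 = 1.587 pp.
TFP growth = 2.4 − 1.432 = 0.968%.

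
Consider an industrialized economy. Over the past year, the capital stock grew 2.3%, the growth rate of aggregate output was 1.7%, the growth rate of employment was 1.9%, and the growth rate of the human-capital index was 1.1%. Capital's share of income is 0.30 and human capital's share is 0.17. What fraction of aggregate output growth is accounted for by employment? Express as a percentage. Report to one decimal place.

59.2%

Labor's share = 1 − 0.3 − 0.17 = 0.53.
Employment contributed 0.53 × 1.9 = 1.007 pp.
Share of growth = 1.007 / 1.7 × 100 = 59.235%.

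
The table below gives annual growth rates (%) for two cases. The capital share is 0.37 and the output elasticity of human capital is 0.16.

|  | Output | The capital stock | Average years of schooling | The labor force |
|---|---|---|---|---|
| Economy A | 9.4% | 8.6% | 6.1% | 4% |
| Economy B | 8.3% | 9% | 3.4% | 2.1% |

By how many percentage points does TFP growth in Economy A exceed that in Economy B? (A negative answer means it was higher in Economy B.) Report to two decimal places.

-0.08 percentage points

Labor's share = 1 − 0.37 − 0.16 = 0.47.
Economy A: TFP = 9.4 − 3.182 − 0.976 − 1.88 = 3.362%.
Economy B: TFP = 8.3 − 3.33 − 0.544 − 0.987 = 3.439%.
Difference = 3.362 − (3.439) = -0.077 pp.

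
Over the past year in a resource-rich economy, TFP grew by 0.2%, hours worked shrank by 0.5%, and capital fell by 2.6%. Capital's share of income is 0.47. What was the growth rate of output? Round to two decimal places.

-1.29%

Labor's share = 1 − 0.47 = 0.53.
Capital: 0.47 × (-2.6) = -1.222 pp.
Hours worked: 0.53 × (-0.5) = -0.265 pp.
Output growth = 0.2 + (-1.487) = -1.287%.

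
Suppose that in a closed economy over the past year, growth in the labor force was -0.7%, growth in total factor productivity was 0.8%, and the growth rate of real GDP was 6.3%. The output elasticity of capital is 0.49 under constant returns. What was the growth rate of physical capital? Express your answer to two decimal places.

Labor's share = 1 − 0.49 = 0.51.
gY = gA + 0.51×(-0.7) + 0.49×g.
0.49×g = 6.3 − 0.8 + 0.357 = 5.857.
g = 5.857 / 0.49 = 11.9531%.

11.95%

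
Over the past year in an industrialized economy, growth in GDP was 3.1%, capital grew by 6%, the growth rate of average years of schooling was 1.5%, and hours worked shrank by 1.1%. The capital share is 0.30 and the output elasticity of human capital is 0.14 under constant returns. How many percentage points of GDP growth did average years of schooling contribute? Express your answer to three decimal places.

Contribution = share × growth = 0.14 × 1.5 = 0.21 pp.

0.210 percentage points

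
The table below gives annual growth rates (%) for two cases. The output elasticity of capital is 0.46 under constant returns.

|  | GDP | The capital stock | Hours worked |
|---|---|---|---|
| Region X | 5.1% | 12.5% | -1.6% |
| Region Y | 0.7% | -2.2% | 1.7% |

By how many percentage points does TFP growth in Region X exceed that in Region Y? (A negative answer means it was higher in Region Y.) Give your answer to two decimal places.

-0.58 percentage points

Labor's share = 1 − 0.46 = 0.54.
Region X: TFP = 5.1 − 5.75 + 0.864 = 0.214%.
Region Y: TFP = 0.7 + 1.012 − 0.918 = 0.794%.
Difference = 0.214 − (0.794) = -0.58 pp.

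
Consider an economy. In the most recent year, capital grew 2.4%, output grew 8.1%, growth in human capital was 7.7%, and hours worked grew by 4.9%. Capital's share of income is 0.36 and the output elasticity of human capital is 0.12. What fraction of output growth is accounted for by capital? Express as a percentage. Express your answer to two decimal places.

10.67%

Capital contributed 0.36 × 2.4 = 0.864 pp.
Share of growth = 0.864 / 8.1 × 100 = 10.6667%.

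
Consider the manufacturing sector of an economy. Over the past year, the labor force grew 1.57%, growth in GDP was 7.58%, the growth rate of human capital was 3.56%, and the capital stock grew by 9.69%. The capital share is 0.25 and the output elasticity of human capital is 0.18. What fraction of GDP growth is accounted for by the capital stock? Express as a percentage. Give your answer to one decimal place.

32.0%

The capital stock contributed 0.25 × 9.69 = 2.4225 pp.
Share of growth = 2.4225 / 7.58 × 100 = 31.959%.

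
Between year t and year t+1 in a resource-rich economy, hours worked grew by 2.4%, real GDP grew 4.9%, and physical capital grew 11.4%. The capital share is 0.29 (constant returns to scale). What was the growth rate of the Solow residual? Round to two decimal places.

-0.11%

Labor's share = 1 − 0.29 = 0.71.
Physical capital: 0.29 × 11.4 = 3.306 pp.
Hours worked: 0.71 × 2.4 = 1.704 pp.
TFP growth = 4.9 − 5.01 = -0.11%.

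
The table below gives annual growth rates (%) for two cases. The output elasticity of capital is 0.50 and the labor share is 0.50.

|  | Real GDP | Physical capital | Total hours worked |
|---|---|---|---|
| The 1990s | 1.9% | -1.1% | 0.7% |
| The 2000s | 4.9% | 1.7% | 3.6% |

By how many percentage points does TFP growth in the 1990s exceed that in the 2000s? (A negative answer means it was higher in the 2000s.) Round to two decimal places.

Labor's share = 1 − 0.5 = 0.5.
The 1990s: TFP = 1.9 + 0.55 − 0.35 = 2.1%.
The 2000s: TFP = 4.9 − 0.85 − 1.8 = 2.25%.
Difference = 2.1 − (2.25) = -0.15 pp.

-0.15 percentage points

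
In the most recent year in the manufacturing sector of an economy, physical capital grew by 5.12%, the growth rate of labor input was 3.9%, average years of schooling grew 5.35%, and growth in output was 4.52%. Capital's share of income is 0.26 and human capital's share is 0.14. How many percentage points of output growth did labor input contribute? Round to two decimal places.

Labor's share = 1 − 0.26 − 0.14 = 0.6.
Contribution = share × growth = 0.6 × 3.9 = 2.34 pp.

2.34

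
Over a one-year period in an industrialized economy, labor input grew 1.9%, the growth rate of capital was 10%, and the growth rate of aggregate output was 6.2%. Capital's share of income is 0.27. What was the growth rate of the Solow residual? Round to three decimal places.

2.113%

Labor's share = 1 − 0.27 = 0.73.
Capital: 0.27 × 10 = 2.7 pp.
Labor input: 0.73 × 1.9 = 1.387 pp.
TFP growth = 6.2 − 4.087 = 2.113%.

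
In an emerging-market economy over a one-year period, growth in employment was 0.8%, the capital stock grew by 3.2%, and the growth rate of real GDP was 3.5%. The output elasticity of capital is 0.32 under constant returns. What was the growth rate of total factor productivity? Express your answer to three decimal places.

Labor's share = 1 − 0.32 = 0.68.
The capital stock: 0.32 × 3.2 = 1.024 pp.
Employment: 0.68 × 0.8 = 0.544 pp.
TFP growth = 3.5 − 1.568 = 1.932%.

Total factor productivity growth was 1.932%.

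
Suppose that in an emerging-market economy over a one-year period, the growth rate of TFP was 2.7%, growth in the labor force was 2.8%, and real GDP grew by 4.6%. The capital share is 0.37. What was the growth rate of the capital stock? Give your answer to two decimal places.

Labor's share = 1 − 0.37 = 0.63.
gY = gA + 0.63×2.8 + 0.37×g.
0.37×g = 4.6 − 2.7 − 1.764 = 0.136.
g = 0.136 / 0.37 = 0.3676%.

The capital stock grew 0.37%.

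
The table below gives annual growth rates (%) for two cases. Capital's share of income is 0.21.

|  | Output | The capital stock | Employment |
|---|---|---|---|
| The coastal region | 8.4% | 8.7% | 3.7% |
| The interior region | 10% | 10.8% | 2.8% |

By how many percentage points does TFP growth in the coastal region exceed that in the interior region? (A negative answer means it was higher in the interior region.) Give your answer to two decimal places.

-1.87 percentage points

Labor's share = 1 − 0.21 = 0.79.
The coastal region: TFP = 8.4 − 1.827 − 2.923 = 3.65%.
The interior region: TFP = 10 − 2.268 − 2.212 = 5.52%.
Difference = 3.65 − (5.52) = -1.87 pp.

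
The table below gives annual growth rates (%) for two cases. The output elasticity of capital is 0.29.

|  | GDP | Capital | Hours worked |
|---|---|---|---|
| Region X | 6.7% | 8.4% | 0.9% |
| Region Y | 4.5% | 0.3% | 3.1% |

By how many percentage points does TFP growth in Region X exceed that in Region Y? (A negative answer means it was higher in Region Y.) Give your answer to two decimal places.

1.41 percentage points

Labor's share = 1 − 0.29 = 0.71.
Region X: TFP = 6.7 − 2.436 − 0.639 = 3.625%.
Region Y: TFP = 4.5 − 0.087 − 2.201 = 2.212%.
Difference = 3.625 − (2.212) = 1.413 pp.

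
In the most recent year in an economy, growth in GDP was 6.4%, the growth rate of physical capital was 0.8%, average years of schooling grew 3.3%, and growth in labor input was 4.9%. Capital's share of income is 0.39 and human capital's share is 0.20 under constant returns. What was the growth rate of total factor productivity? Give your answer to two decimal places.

3.42%

Labor's share = 1 − 0.39 − 0.2 = 0.41.
Physical capital: 0.39 × 0.8 = 0.312 pp.
Average years of schooling: 0.2 × 3.3 = 0.66 pp.
Labor input: 0.41 × 4.9 = 2.009 pp.
TFP growth = 6.4 − 2.981 = 3.419%.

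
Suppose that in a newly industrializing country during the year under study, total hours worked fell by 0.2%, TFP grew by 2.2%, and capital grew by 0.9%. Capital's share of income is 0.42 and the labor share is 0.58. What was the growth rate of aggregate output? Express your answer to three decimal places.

Labor's share = 1 − 0.42 = 0.58.
Capital: 0.42 × 0.9 = 0.378 pp.
Total hours worked: 0.58 × (-0.2) = -0.116 pp.
Output growth = 2.2 + 0.262 = 2.462%.

Aggregate output growth was 2.462%.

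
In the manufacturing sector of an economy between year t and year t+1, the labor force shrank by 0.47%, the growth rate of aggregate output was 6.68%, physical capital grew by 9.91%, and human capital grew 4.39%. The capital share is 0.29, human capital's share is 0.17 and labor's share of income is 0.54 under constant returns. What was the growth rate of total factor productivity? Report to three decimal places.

Labor's share = 1 − 0.29 − 0.17 = 0.54.
Physical capital: 0.29 × 9.91 = 2.8739 pp.
Human capital: 0.17 × 4.39 = 0.7463 pp.
The labor force: 0.54 × (-0.47) = -0.2538 pp.
TFP growth = 6.68 − 3.3664 = 3.3136%.

3.314%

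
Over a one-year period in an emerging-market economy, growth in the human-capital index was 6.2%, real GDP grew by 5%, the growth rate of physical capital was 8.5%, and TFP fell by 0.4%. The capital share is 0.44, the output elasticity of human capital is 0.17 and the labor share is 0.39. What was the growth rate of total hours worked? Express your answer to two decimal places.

Total hours worked growth was 1.55%.

Labor's share = 1 − 0.44 − 0.17 = 0.39.
gY = gA + 0.44×8.5 + 0.17×6.2 + 0.39×g.
0.39×g = 5 + 0.4 − 4.794 = 0.606.
g = 0.606 / 0.39 = 1.5538%.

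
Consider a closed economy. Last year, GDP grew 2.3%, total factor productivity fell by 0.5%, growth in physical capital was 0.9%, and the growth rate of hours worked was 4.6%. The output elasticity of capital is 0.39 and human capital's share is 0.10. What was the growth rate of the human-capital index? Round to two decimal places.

Labor's share = 1 − 0.39 − 0.1 = 0.51.
gY = gA + 0.39×0.9 + 0.51×4.6 + 0.1×g.
0.1×g = 2.3 + 0.5 − 2.697 = 0.103.
g = 0.103 / 0.1 = 1.03%.

1.03%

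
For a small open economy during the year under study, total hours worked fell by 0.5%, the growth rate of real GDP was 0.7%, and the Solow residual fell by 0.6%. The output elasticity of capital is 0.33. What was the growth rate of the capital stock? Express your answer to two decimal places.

4.95%

Labor's share = 1 − 0.33 = 0.67.
gY = gA + 0.67×(-0.5) + 0.33×g.
0.33×g = 0.7 + 0.6 + 0.335 = 1.635.
g = 1.635 / 0.33 = 4.9545%.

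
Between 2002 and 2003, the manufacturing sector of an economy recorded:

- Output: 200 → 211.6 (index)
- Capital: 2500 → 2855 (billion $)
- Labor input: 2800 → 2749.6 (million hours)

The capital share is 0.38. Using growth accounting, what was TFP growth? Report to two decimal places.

Output growth = (211.6 − 200) / 200 = 5.8%.
Capital growth = (2855 − 2500) / 2500 = 14.2%.
Labor input growth = (2749.6 − 2800) / 2800 = -1.8%.
Labor's share = 1 − 0.38 = 0.62.
Capital: 0.38 × 14.2 = 5.396 pp.
Labor input: 0.62 × (-1.8) = -1.116 pp.
TFP growth = 5.8 − 4.28 = 1.52%.

1.52%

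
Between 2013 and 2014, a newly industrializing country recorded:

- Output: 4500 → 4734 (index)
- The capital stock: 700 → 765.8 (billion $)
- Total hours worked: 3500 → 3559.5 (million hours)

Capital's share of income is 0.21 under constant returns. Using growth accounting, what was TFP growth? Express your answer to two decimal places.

Output growth = (4734 − 4500) / 4500 = 5.2%.
The capital stock growth = (765.8 − 700) / 700 = 9.4%.
Total hours worked growth = (3559.5 − 3500) / 3500 = 1.7%.
Labor's share = 1 − 0.21 = 0.79.
The capital stock: 0.21 × 9.4 = 1.974 pp.
Total hours worked: 0.79 × 1.7 = 1.343 pp.
TFP growth = 5.2 − 3.317 = 1.883%.

TFP grew 1.88%.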